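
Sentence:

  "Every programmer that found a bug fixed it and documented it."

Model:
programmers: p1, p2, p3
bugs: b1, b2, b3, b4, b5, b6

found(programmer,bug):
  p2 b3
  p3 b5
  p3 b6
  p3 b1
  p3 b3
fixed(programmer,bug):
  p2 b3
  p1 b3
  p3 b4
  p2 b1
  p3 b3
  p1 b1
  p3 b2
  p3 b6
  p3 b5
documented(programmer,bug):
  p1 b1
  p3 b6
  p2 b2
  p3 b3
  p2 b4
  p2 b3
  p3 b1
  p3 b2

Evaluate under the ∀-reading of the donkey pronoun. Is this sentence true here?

"it" takes "a bug" as antecedent — a donkey pronoun bound across the clause boundary.
Strong reading: for every (p,b) with found(p,b), fixed(p,b) ∧ documented(p,b).
Restrictor pairs: (p2,b3) ✓  (p3,b1) ✗  (p3,b3) ✓  (p3,b5) ✗  (p3,b6) ✓
Counterexample: (p3,b1) is in found but fails the scope.

False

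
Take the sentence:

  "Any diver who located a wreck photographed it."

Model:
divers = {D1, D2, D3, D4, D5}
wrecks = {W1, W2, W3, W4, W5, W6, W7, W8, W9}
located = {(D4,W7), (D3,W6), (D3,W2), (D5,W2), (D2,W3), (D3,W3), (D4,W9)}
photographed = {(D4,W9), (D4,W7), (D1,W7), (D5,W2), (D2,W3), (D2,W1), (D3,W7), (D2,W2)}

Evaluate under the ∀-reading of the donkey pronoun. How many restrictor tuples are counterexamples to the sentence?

3

"it" takes "a wreck" as antecedent — a donkey pronoun bound across the clause boundary.
Strong reading: for every (d,w) with located(d,w), photographed(d,w).
Restrictor pairs: (D2,W3) ✓  (D3,W2) ✗  (D3,W3) ✗  (D3,W6) ✗  (D4,W7) ✓  (D4,W9) ✓  (D5,W2) ✓
Counterexamples (restrictor pairs failing the scope): 3.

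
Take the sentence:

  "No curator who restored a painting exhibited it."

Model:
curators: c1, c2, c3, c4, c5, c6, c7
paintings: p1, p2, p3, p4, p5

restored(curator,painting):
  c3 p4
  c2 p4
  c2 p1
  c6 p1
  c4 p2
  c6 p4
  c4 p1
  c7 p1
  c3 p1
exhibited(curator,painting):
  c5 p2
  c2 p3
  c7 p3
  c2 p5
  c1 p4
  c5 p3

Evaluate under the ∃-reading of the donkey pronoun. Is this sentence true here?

"it" takes "a painting" as antecedent — a donkey pronoun bound across the clause boundary.
Truth condition: for no (c,p) with restored(c,p) does exhibited(c,p) hold.
Restrictor pairs — does the scope hold? (c2,p1):fails  (c2,p4):fails  (c3,p1):fails  (c3,p4):fails  (c4,p1):fails  (c4,p2):fails  (c6,p1):fails  (c6,p4):fails  (c7,p1):fails
Scope holds for no restrictor pair, so the sentence is true.

True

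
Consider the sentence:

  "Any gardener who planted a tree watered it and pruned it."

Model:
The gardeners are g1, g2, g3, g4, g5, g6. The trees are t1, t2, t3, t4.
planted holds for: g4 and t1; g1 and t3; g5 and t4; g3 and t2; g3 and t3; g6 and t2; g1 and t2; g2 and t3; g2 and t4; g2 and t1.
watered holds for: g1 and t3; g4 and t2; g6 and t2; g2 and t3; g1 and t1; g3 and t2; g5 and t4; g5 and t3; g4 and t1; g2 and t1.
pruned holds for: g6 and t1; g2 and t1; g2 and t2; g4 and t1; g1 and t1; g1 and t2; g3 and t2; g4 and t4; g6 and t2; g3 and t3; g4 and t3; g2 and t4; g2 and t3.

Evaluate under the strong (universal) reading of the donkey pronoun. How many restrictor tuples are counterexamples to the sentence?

5

"it" takes "a tree" as antecedent — a donkey pronoun bound across the clause boundary.
Strong reading: for every (g,t) with planted(g,t), watered(g,t) ∧ pruned(g,t).
Restrictor pairs: (g1,t2) ✗  (g1,t3) ✗  (g2,t1) ✓  (g2,t3) ✓  (g2,t4) ✗  (g3,t2) ✓  (g3,t3) ✗  (g4,t1) ✓  (g5,t4) ✗  (g6,t2) ✓
Counterexamples (restrictor pairs failing the scope): 5.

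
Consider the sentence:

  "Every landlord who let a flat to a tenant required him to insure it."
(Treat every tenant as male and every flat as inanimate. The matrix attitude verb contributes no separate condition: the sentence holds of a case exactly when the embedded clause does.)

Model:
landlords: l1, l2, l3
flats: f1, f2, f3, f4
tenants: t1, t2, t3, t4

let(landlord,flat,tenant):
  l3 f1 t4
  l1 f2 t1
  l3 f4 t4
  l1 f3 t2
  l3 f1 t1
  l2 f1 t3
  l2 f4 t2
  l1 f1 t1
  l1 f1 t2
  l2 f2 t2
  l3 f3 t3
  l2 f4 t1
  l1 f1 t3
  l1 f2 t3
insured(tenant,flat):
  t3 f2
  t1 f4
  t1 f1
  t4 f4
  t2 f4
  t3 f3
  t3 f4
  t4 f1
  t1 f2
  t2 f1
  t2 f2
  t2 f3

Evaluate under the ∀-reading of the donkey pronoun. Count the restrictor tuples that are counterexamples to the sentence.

2

"him" takes "a tenant" as antecedent and "it" takes "a flat"; both are donkey pronouns co-varying with the restrictor.
Strong reading: for every (l,f,t) with let(l,f,t), insured(t,f).
Restrictor triples: (l1,f1,t1)→insured(t1,f1) ✓  (l1,f1,t2)→insured(t2,f1) ✓  (l1,f1,t3)→insured(t3,f1) ✗  (l1,f2,t1)→insured(t1,f2) ✓  (l1,f2,t3)→insured(t3,f2) ✓  (l1,f3,t2)→insured(t2,f3) ✓  (l2,f1,t3)→insured(t3,f1) ✗  (l2,f2,t2)→insured(t2,f2) ✓  (l2,f4,t1)→insured(t1,f4) ✓  (l2,f4,t2)→insured(t2,f4) ✓  (l3,f1,t1)→insured(t1,f1) ✓  (l3,f1,t4)→insured(t4,f1) ✓  (l3,f3,t3)→insured(t3,f3) ✓  (l3,f4,t4)→insured(t4,f4) ✓
Counterexamples (restrictor triples failing the scope): 2.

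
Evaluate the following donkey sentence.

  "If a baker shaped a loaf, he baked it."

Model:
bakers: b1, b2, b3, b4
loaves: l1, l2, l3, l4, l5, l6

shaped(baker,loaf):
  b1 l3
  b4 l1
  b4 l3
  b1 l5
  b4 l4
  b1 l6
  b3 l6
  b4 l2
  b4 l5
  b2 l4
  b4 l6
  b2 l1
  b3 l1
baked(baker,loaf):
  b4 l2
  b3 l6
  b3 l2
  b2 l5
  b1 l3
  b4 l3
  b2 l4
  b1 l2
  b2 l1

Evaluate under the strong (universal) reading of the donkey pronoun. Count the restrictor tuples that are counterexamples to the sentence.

7

"it" takes "a loaf" as antecedent — a donkey pronoun bound across the clause boundary.
Strong reading: for every (b,l) with shaped(b,l), baked(b,l).
Restrictor pairs: (b1,l3) ✓  (b1,l5) ✗  (b1,l6) ✗  (b2,l1) ✓  (b2,l4) ✓  (b3,l1) ✗  (b3,l6) ✓  (b4,l1) ✗  (b4,l2) ✓  (b4,l3) ✓  (b4,l4) ✗  (b4,l5) ✗  (b4,l6) ✗
Counterexamples (restrictor pairs failing the scope): 7.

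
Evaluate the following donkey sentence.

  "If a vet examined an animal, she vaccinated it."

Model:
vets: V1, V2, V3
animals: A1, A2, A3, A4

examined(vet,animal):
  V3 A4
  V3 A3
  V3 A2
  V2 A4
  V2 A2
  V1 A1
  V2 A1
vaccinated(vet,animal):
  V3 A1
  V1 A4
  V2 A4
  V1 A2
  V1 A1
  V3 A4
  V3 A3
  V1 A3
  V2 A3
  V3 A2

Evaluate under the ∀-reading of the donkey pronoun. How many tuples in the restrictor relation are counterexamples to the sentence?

"it" takes "an animal" as antecedent — a donkey pronoun bound across the clause boundary.
Strong reading: for every (v,a) with examined(v,a), vaccinated(v,a).
Restrictor pairs: (V1,A1) ✓  (V2,A1) ✗  (V2,A2) ✗  (V2,A4) ✓  (V3,A2) ✓  (V3,A3) ✓  (V3,A4) ✓
Counterexamples (restrictor pairs failing the scope): 2.

2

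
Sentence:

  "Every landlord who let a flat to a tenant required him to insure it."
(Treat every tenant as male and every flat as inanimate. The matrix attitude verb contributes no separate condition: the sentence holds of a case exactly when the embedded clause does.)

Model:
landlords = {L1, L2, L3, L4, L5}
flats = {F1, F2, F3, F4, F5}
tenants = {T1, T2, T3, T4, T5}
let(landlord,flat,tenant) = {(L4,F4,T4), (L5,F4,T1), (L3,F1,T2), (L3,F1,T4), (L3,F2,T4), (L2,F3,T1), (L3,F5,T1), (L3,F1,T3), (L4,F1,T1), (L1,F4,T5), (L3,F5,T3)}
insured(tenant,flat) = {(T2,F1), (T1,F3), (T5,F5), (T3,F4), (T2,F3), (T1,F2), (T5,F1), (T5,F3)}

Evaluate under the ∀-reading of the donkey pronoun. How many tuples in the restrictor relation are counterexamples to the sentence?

"him" takes "a tenant" as antecedent and "it" takes "a flat"; both are donkey pronouns co-varying with the restrictor.
Strong reading: for every (l,f,t) with let(l,f,t), insured(t,f).
Restrictor triples: (L1,F4,T5)→insured(T5,F4) ✗  (L2,F3,T1)→insured(T1,F3) ✓  (L3,F1,T2)→insured(T2,F1) ✓  (L3,F1,T3)→insured(T3,F1) ✗  (L3,F1,T4)→insured(T4,F1) ✗  (L3,F2,T4)→insured(T4,F2) ✗  (L3,F5,T1)→insured(T1,F5) ✗  (L3,F5,T3)→insured(T3,F5) ✗  (L4,F1,T1)→insured(T1,F1) ✗  (L4,F4,T4)→insured(T4,F4) ✗  (L5,F4,T1)→insured(T1,F4) ✗
Counterexamples (restrictor triples failing the scope): 9.

9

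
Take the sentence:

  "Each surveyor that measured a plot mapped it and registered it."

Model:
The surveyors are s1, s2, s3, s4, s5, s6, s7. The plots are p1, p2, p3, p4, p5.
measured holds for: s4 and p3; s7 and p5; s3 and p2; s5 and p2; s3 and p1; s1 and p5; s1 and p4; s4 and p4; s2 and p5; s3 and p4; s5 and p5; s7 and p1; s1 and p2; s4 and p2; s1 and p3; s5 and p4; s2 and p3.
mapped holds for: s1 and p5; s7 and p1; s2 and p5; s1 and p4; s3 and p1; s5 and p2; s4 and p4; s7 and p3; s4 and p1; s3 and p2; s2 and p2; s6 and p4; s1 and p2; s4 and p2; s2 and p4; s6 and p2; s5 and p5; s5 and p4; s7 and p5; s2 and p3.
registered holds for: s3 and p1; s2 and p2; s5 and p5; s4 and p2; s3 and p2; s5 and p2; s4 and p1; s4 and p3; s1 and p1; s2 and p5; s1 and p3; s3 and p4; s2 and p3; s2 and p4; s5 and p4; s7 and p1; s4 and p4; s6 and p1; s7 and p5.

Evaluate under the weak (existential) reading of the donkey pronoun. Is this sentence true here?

False

"it" takes "a plot" as antecedent — a donkey pronoun bound across the clause boundary.
Weak reading: every surveyor s with some measured-plot has at least one measured-plot p such that mapped(s,p) ∧ registered(s,p).
Per surveyor: s1:✗  s2:✓  s3:✓  s4:✓  s5:✓  s7:✓
s1 has no witness among its measured-plots.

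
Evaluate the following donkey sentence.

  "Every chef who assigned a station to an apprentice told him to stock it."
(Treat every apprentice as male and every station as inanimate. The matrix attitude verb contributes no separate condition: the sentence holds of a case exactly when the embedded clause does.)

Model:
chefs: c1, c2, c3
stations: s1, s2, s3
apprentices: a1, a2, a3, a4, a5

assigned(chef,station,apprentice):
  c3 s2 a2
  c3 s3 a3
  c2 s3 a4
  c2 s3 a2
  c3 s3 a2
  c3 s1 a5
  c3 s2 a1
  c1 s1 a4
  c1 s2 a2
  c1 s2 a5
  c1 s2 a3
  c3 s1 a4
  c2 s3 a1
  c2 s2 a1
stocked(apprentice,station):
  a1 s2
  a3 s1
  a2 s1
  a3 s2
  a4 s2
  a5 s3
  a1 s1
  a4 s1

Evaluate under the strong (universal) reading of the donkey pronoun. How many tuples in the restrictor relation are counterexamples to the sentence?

9

"him" takes "an apprentice" as antecedent and "it" takes "a station"; both are donkey pronouns co-varying with the restrictor.
Strong reading: for every (c,s,a) with assigned(c,s,a), stocked(a,s).
Restrictor triples: (c1,s1,a4)→stocked(a4,s1) ✓  (c1,s2,a2)→stocked(a2,s2) ✗  (c1,s2,a3)→stocked(a3,s2) ✓  (c1,s2,a5)→stocked(a5,s2) ✗  (c2,s2,a1)→stocked(a1,s2) ✓  (c2,s3,a1)→stocked(a1,s3) ✗  (c2,s3,a2)→stocked(a2,s3) ✗  (c2,s3,a4)→stocked(a4,s3) ✗  (c3,s1,a4)→stocked(a4,s1) ✓  (c3,s1,a5)→stocked(a5,s1) ✗  (c3,s2,a1)→stocked(a1,s2) ✓  (c3,s2,a2)→stocked(a2,s2) ✗  (c3,s3,a2)→stocked(a2,s3) ✗  (c3,s3,a3)→stocked(a3,s3) ✗
Counterexamples (restrictor triples failing the scope): 9.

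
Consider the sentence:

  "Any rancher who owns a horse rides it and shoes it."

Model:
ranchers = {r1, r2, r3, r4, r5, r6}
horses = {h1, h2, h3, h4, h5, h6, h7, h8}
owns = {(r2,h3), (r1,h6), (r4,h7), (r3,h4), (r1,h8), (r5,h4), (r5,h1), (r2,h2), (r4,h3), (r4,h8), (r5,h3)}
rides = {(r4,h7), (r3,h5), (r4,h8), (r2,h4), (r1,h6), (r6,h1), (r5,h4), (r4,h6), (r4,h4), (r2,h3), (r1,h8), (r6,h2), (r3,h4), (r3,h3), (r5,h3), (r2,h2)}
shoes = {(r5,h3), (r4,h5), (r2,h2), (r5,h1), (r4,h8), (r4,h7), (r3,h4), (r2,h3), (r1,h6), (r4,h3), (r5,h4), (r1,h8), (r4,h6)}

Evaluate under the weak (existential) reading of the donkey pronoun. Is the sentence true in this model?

"it" takes "a horse" as antecedent — a donkey pronoun bound across the clause boundary.
Weak reading: every rancher r with some owns-horse has at least one owns-horse h such that rides(r,h) ∧ shoes(r,h).
Per rancher: r1:✓  r2:✓  r3:✓  r4:✓  r5:✓
Every rancher in the restrictor has a witness.

True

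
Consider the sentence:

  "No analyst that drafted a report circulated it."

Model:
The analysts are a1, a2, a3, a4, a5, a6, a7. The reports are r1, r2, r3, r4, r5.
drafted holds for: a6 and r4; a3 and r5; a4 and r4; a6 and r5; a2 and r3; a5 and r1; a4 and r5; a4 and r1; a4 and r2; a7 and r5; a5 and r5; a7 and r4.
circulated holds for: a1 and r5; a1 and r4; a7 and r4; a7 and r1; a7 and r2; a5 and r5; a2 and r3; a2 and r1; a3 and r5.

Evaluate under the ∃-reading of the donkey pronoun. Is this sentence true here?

"it" takes "a report" as antecedent — a donkey pronoun bound across the clause boundary.
Truth condition: for no (a,r) with drafted(a,r) does circulated(a,r) hold.
Restrictor pairs — does the scope hold? (a2,r3):holds  (a3,r5):holds  (a4,r1):fails  (a4,r2):fails  (a4,r4):fails  (a4,r5):fails  (a5,r1):fails  (a5,r5):holds  (a6,r4):fails  (a6,r5):fails  (a7,r4):holds  (a7,r5):fails
Scope holds for 4 pair(s), so the sentence is false.

False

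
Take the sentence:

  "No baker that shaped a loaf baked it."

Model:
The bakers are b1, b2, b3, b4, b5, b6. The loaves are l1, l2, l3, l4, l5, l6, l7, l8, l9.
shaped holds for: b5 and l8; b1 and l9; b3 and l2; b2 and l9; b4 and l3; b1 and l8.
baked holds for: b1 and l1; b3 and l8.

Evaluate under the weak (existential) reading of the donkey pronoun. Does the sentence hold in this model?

"it" takes "a loaf" as antecedent — a donkey pronoun bound across the clause boundary.
Truth condition: for no (b,l) with shaped(b,l) does baked(b,l) hold.
Restrictor pairs — does the scope hold? (b1,l8):fails  (b1,l9):fails  (b2,l9):fails  (b3,l2):fails  (b4,l3):fails  (b5,l8):fails
Scope holds for no restrictor pair, so the sentence is true.

True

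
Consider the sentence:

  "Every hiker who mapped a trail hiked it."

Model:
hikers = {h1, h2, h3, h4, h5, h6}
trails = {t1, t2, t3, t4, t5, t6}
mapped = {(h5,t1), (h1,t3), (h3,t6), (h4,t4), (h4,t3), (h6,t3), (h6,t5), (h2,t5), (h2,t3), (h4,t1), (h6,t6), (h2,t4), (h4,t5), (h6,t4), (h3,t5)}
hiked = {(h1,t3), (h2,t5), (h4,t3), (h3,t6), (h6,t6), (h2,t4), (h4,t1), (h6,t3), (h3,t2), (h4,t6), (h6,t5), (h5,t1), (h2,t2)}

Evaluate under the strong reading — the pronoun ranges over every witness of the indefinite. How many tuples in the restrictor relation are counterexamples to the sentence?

"it" takes "a trail" as antecedent — a donkey pronoun bound across the clause boundary.
Strong reading: for every (h,t) with mapped(h,t), hiked(h,t).
Restrictor pairs: (h1,t3) ✓  (h2,t3) ✗  (h2,t4) ✓  (h2,t5) ✓  (h3,t5) ✗  (h3,t6) ✓  (h4,t1) ✓  (h4,t3) ✓  (h4,t4) ✗  (h4,t5) ✗  (h5,t1) ✓  (h6,t3) ✓  (h6,t4) ✗  (h6,t5) ✓  (h6,t6) ✓
Counterexamples (restrictor pairs failing the scope): 5.

5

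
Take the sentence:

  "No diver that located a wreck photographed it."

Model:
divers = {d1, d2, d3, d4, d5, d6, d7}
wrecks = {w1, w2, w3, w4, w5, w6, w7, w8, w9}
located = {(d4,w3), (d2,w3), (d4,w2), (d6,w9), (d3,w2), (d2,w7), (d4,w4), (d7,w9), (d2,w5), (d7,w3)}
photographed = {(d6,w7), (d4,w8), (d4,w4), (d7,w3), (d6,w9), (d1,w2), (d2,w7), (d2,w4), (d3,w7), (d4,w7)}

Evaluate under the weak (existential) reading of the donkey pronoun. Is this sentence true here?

"it" takes "a wreck" as antecedent — a donkey pronoun bound across the clause boundary.
Truth condition: for no (d,w) with located(d,w) does photographed(d,w) hold.
Restrictor pairs — does the scope hold? (d2,w3):fails  (d2,w5):fails  (d2,w7):holds  (d3,w2):fails  (d4,w2):fails  (d4,w3):fails  (d4,w4):holds  (d6,w9):holds  (d7,w3):holds  (d7,w9):fails
Scope holds for 4 pair(s), so the sentence is false.

False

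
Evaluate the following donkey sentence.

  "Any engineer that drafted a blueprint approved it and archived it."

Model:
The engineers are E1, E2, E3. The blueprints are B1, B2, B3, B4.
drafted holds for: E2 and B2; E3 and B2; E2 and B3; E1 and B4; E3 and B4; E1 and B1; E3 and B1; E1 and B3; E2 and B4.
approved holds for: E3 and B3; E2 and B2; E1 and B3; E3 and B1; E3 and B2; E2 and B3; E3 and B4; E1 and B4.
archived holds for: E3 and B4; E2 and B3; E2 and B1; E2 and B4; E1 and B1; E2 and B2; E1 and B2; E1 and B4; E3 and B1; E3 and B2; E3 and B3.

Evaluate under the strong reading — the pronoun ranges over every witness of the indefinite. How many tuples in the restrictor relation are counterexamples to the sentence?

3

"it" takes "a blueprint" as antecedent — a donkey pronoun bound across the clause boundary.
Strong reading: for every (e,b) with drafted(e,b), approved(e,b) ∧ archived(e,b).
Restrictor pairs: (E1,B1) ✗  (E1,B3) ✗  (E1,B4) ✓  (E2,B2) ✓  (E2,B3) ✓  (E2,B4) ✗  (E3,B1) ✓  (E3,B2) ✓  (E3,B4) ✓
Counterexamples (restrictor pairs failing the scope): 3.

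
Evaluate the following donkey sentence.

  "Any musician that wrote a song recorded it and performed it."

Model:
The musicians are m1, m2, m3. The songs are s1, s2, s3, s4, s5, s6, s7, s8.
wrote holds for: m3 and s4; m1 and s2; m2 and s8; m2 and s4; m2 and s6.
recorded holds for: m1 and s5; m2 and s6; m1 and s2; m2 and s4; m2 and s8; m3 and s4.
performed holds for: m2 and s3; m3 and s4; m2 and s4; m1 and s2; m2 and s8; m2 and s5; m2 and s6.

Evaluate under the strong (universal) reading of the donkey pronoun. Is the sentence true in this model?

True

"it" takes "a song" as antecedent — a donkey pronoun bound across the clause boundary.
Strong reading: for every (m,s) with wrote(m,s), recorded(m,s) ∧ performed(m,s).
Restrictor pairs: (m1,s2) ✓  (m2,s4) ✓  (m2,s6) ✓  (m2,s8) ✓  (m3,s4) ✓
Every restrictor pair satisfies the scope.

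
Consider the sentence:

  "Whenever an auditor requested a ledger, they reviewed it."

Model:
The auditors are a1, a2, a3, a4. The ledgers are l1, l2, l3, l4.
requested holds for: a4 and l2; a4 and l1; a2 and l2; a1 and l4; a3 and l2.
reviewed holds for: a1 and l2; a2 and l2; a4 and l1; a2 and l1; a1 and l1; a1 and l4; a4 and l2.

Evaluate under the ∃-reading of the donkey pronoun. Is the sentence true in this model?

False

"it" takes "a ledger" as antecedent — a donkey pronoun bound across the clause boundary.
Weak reading: every auditor a with some requested-ledger has at least one requested-ledger l such that reviewed(a,l).
Per auditor: a1:✓  a2:✓  a3:✗  a4:✓
a3 has no witness among its requested-ledgers.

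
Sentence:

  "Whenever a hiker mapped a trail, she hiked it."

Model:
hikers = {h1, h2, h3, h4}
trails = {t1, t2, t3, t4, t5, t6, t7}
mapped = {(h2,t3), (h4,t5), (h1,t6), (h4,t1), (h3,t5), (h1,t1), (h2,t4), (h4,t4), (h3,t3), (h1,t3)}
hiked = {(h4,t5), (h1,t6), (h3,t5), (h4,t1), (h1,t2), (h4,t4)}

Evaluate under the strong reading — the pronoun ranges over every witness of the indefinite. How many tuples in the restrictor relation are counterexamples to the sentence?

5

"it" takes "a trail" as antecedent — a donkey pronoun bound across the clause boundary.
Strong reading: for every (h,t) with mapped(h,t), hiked(h,t).
Restrictor pairs: (h1,t1) ✗  (h1,t3) ✗  (h1,t6) ✓  (h2,t3) ✗  (h2,t4) ✗  (h3,t3) ✗  (h3,t5) ✓  (h4,t1) ✓  (h4,t4) ✓  (h4,t5) ✓
Counterexamples (restrictor pairs failing the scope): 5.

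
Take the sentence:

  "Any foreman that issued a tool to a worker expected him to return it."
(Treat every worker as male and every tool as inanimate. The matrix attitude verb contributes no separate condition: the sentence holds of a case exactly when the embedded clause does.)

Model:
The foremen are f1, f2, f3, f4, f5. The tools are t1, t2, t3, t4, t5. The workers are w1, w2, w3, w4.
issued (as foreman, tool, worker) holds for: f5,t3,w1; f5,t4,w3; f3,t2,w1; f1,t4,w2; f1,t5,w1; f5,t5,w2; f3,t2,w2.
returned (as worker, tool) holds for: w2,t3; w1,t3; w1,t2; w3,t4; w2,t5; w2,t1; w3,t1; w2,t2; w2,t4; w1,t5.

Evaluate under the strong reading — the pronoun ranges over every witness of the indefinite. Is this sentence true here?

"him" takes "a worker" as antecedent and "it" takes "a tool"; both are donkey pronouns co-varying with the restrictor.
Strong reading: for every (f,t,w) with issued(f,t,w), returned(w,t).
Restrictor triples: (f1,t4,w2)→returned(w2,t4) ✓  (f1,t5,w1)→returned(w1,t5) ✓  (f3,t2,w1)→returned(w1,t2) ✓  (f3,t2,w2)→returned(w2,t2) ✓  (f5,t3,w1)→returned(w1,t3) ✓  (f5,t4,w3)→returned(w3,t4) ✓  (f5,t5,w2)→returned(w2,t5) ✓
Every restrictor triple satisfies the scope.

True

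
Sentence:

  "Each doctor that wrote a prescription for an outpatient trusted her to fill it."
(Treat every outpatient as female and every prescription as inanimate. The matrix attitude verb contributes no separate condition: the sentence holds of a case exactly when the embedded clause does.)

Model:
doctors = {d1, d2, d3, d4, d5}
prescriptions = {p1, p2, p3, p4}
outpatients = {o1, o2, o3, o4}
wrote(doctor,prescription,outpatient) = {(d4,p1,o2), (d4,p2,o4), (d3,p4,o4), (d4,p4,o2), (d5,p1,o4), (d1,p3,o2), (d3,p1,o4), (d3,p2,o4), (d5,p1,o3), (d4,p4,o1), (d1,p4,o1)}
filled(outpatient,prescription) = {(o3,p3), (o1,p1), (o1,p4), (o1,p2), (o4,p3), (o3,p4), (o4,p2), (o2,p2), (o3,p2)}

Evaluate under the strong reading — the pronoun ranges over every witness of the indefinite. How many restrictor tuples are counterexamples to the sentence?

7

"her" takes "an outpatient" as antecedent and "it" takes "a prescription"; both are donkey pronouns co-varying with the restrictor.
Strong reading: for every (d,p,o) with wrote(d,p,o), filled(o,p).
Restrictor triples: (d1,p3,o2)→filled(o2,p3) ✗  (d1,p4,o1)→filled(o1,p4) ✓  (d3,p1,o4)→filled(o4,p1) ✗  (d3,p2,o4)→filled(o4,p2) ✓  (d3,p4,o4)→filled(o4,p4) ✗  (d4,p1,o2)→filled(o2,p1) ✗  (d4,p2,o4)→filled(o4,p2) ✓  (d4,p4,o1)→filled(o1,p4) ✓  (d4,p4,o2)→filled(o2,p4) ✗  (d5,p1,o3)→filled(o3,p1) ✗  (d5,p1,o4)→filled(o4,p1) ✗
Counterexamples (restrictor triples failing the scope): 7.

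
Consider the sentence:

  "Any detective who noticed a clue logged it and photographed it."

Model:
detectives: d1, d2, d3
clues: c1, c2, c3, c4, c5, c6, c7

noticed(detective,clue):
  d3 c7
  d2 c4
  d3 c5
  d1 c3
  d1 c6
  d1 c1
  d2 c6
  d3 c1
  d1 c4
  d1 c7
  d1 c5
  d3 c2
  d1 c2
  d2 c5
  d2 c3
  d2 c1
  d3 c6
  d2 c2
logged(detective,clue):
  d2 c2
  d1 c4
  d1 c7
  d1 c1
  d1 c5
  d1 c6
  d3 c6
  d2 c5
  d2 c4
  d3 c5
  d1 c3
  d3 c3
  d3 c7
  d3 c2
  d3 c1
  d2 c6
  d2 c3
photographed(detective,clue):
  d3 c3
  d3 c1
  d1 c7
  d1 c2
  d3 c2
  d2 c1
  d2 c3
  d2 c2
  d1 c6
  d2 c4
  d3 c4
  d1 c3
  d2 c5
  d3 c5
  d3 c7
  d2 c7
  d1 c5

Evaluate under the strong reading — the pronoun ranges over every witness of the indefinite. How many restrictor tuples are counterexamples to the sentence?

6

"it" takes "a clue" as antecedent — a donkey pronoun bound across the clause boundary.
Strong reading: for every (d,c) with noticed(d,c), logged(d,c) ∧ photographed(d,c).
Restrictor pairs: (d1,c1) ✗  (d1,c2) ✗  (d1,c3) ✓  (d1,c4) ✗  (d1,c5) ✓  (d1,c6) ✓  (d1,c7) ✓  (d2,c1) ✗  (d2,c2) ✓  (d2,c3) ✓  (d2,c4) ✓  (d2,c5) ✓  (d2,c6) ✗  (d3,c1) ✓  (d3,c2) ✓  (d3,c5) ✓  (d3,c6) ✗  (d3,c7) ✓
Counterexamples (restrictor pairs failing the scope): 6.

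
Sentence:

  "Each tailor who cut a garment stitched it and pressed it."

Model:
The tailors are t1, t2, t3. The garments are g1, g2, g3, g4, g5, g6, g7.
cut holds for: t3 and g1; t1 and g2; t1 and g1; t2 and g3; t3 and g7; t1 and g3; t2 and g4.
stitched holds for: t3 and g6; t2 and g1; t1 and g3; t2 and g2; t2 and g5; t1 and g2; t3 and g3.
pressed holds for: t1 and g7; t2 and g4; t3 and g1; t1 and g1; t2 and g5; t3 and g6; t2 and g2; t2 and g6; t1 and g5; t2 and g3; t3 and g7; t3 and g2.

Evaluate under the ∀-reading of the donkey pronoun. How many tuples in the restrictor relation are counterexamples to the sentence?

"it" takes "a garment" as antecedent — a donkey pronoun bound across the clause boundary.
Strong reading: for every (t,g) with cut(t,g), stitched(t,g) ∧ pressed(t,g).
Restrictor pairs: (t1,g1) ✗  (t1,g2) ✗  (t1,g3) ✗  (t2,g3) ✗  (t2,g4) ✗  (t3,g1) ✗  (t3,g7) ✗
Counterexamples (restrictor pairs failing the scope): 7.

7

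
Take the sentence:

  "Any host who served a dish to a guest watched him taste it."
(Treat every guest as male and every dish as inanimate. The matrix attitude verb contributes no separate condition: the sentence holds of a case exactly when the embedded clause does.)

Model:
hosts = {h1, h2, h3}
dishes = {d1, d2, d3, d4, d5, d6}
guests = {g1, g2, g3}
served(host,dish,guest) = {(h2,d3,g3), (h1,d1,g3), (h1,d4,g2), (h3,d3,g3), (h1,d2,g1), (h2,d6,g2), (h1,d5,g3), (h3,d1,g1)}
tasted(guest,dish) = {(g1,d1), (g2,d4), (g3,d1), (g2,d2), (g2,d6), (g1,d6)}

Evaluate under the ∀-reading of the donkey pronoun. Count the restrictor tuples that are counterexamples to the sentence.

4

"him" takes "a guest" as antecedent and "it" takes "a dish"; both are donkey pronouns co-varying with the restrictor.
Strong reading: for every (h,d,g) with served(h,d,g), tasted(g,d).
Restrictor triples: (h1,d1,g3)→tasted(g3,d1) ✓  (h1,d2,g1)→tasted(g1,d2) ✗  (h1,d4,g2)→tasted(g2,d4) ✓  (h1,d5,g3)→tasted(g3,d5) ✗  (h2,d3,g3)→tasted(g3,d3) ✗  (h2,d6,g2)→tasted(g2,d6) ✓  (h3,d1,g1)→tasted(g1,d1) ✓  (h3,d3,g3)→tasted(g3,d3) ✗
Counterexamples (restrictor triples failing the scope): 4.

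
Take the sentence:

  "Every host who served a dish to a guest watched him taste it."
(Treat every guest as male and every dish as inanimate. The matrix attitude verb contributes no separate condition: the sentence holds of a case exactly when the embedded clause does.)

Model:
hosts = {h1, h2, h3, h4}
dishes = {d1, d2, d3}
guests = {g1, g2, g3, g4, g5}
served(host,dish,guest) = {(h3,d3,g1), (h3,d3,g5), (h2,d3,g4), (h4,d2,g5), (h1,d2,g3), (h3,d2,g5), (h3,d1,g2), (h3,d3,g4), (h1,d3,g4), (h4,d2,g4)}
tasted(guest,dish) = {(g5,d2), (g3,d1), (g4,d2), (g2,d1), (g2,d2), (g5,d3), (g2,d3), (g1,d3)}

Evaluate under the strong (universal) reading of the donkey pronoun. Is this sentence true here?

"him" takes "a guest" as antecedent and "it" takes "a dish"; both are donkey pronouns co-varying with the restrictor.
Strong reading: for every (h,d,g) with served(h,d,g), tasted(g,d).
Restrictor triples: (h1,d2,g3)→tasted(g3,d2) ✗  (h1,d3,g4)→tasted(g4,d3) ✗  (h2,d3,g4)→tasted(g4,d3) ✗  (h3,d1,g2)→tasted(g2,d1) ✓  (h3,d2,g5)→tasted(g5,d2) ✓  (h3,d3,g1)→tasted(g1,d3) ✓  (h3,d3,g4)→tasted(g4,d3) ✗  (h3,d3,g5)→tasted(g5,d3) ✓  (h4,d2,g4)→tasted(g4,d2) ✓  (h4,d2,g5)→tasted(g5,d2) ✓
Counterexample: (h1,d2,g3) — tasted(g3,d2) does not hold.

False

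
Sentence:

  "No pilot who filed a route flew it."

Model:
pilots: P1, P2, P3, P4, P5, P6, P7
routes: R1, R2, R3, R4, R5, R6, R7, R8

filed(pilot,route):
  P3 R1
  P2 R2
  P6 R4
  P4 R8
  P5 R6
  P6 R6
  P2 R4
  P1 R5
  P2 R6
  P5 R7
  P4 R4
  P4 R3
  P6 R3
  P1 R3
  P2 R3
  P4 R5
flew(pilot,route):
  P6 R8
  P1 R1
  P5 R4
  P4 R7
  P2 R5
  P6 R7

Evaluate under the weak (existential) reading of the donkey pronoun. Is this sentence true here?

True

"it" takes "a route" as antecedent — a donkey pronoun bound across the clause boundary.
Truth condition: for no (p,r) with filed(p,r) does flew(p,r) hold.
Restrictor pairs — does the scope hold? (P1,R3):fails  (P1,R5):fails  (P2,R2):fails  (P2,R3):fails  (P2,R4):fails  (P2,R6):fails  (P3,R1):fails  (P4,R3):fails  (P4,R4):fails  (P4,R5):fails  (P4,R8):fails  (P5,R6):fails  (P5,R7):fails  (P6,R3):fails  (P6,R4):fails  (P6,R6):fails
Scope holds for no restrictor pair, so the sentence is true.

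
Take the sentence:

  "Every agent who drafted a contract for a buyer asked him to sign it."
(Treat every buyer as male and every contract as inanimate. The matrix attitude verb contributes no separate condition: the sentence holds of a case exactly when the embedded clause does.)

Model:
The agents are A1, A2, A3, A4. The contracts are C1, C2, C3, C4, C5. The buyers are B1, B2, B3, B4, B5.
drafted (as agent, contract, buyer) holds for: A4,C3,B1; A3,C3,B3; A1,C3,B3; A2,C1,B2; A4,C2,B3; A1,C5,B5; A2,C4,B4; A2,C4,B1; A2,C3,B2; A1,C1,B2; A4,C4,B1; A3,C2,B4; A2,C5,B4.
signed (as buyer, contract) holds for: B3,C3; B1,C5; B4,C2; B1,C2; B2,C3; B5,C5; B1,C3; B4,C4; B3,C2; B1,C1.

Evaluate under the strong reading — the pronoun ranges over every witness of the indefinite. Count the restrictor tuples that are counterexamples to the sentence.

"him" takes "a buyer" as antecedent and "it" takes "a contract"; both are donkey pronouns co-varying with the restrictor.
Strong reading: for every (a,c,b) with drafted(a,c,b), signed(b,c).
Restrictor triples: (A1,C1,B2)→signed(B2,C1) ✗  (A1,C3,B3)→signed(B3,C3) ✓  (A1,C5,B5)→signed(B5,C5) ✓  (A2,C1,B2)→signed(B2,C1) ✗  (A2,C3,B2)→signed(B2,C3) ✓  (A2,C4,B1)→signed(B1,C4) ✗  (A2,C4,B4)→signed(B4,C4) ✓  (A2,C5,B4)→signed(B4,C5) ✗  (A3,C2,B4)→signed(B4,C2) ✓  (A3,C3,B3)→signed(B3,C3) ✓  (A4,C2,B3)→signed(B3,C2) ✓  (A4,C3,B1)→signed(B1,C3) ✓  (A4,C4,B1)→signed(B1,C4) ✗
Counterexamples (restrictor triples failing the scope): 5.

5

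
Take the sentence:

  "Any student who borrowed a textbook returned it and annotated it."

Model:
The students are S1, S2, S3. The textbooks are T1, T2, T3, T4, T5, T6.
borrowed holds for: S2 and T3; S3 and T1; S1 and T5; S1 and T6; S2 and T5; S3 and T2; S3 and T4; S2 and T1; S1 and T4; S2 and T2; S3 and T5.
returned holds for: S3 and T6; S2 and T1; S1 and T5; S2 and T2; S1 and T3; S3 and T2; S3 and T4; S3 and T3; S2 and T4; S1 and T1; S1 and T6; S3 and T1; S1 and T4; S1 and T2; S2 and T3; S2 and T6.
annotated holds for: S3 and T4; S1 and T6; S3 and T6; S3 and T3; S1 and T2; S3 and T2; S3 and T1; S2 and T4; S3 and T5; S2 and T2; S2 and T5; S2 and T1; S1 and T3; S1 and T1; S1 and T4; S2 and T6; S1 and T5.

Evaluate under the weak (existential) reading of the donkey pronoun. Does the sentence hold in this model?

True

"it" takes "a textbook" as antecedent — a donkey pronoun bound across the clause boundary.
Weak reading: every student s with some borrowed-textbook has at least one borrowed-textbook t such that returned(s,t) ∧ annotated(s,t).
Per student: S1:✓  S2:✓  S3:✓
Every student in the restrictor has a witness.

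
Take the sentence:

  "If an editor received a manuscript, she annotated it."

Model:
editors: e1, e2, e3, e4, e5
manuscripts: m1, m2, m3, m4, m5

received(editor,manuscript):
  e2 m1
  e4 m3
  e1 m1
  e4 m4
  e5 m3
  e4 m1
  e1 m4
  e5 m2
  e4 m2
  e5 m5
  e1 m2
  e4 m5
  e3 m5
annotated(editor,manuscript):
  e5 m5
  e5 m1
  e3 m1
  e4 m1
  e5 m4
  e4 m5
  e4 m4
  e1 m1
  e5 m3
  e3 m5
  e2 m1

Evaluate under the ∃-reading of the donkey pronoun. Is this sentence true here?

True

"it" takes "a manuscript" as antecedent — a donkey pronoun bound across the clause boundary.
Weak reading: every editor e with some received-manuscript has at least one received-manuscript m such that annotated(e,m).
Per editor: e1:✓  e2:✓  e3:✓  e4:✓  e5:✓
Every editor in the restrictor has a witness.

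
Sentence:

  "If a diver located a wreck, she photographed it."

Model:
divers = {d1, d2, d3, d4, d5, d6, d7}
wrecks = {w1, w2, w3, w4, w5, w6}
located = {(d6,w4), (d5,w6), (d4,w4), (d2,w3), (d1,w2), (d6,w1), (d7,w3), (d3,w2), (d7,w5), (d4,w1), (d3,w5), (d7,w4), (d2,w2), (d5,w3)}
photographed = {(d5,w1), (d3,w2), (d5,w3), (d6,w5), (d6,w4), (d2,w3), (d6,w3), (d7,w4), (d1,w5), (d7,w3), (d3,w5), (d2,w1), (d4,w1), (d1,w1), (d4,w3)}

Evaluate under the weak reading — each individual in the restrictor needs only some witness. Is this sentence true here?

"it" takes "a wreck" as antecedent — a donkey pronoun bound across the clause boundary.
Weak reading: every diver d with some located-wreck has at least one located-wreck w such that photographed(d,w).
Per diver: d1:✗  d2:✓  d3:✓  d4:✓  d5:✓  d6:✓  d7:✓
d1 has no witness among its located-wrecks.

False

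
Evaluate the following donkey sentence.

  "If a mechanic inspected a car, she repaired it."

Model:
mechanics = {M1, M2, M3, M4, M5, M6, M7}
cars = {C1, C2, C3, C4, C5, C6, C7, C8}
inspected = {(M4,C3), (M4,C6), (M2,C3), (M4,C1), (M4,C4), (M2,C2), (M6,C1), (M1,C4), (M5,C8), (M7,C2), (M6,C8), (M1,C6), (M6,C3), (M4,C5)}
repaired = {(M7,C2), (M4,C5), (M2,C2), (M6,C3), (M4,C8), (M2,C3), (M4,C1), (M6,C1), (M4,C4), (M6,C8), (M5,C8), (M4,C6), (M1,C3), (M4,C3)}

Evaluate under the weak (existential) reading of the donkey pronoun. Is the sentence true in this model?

False

"it" takes "a car" as antecedent — a donkey pronoun bound across the clause boundary.
Weak reading: every mechanic m with some inspected-car has at least one inspected-car c such that repaired(m,c).
Per mechanic: M1:✗  M2:✓  M4:✓  M5:✓  M6:✓  M7:✓
M1 has no witness among its inspected-cars.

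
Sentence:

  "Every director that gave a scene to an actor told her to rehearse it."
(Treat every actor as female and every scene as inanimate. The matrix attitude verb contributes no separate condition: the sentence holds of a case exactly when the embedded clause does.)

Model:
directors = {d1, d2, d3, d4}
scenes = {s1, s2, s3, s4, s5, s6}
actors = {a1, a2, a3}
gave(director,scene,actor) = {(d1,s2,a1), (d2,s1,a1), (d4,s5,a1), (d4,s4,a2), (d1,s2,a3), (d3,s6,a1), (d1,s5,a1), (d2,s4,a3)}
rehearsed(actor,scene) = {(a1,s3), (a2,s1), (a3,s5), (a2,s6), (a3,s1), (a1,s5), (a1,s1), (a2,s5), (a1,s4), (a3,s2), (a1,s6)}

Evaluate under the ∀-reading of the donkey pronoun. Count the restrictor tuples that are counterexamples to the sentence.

3

"her" takes "an actor" as antecedent and "it" takes "a scene"; both are donkey pronouns co-varying with the restrictor.
Strong reading: for every (d,s,a) with gave(d,s,a), rehearsed(a,s).
Restrictor triples: (d1,s2,a1)→rehearsed(a1,s2) ✗  (d1,s2,a3)→rehearsed(a3,s2) ✓  (d1,s5,a1)→rehearsed(a1,s5) ✓  (d2,s1,a1)→rehearsed(a1,s1) ✓  (d2,s4,a3)→rehearsed(a3,s4) ✗  (d3,s6,a1)→rehearsed(a1,s6) ✓  (d4,s4,a2)→rehearsed(a2,s4) ✗  (d4,s5,a1)→rehearsed(a1,s5) ✓
Counterexamples (restrictor triples failing the scope): 3.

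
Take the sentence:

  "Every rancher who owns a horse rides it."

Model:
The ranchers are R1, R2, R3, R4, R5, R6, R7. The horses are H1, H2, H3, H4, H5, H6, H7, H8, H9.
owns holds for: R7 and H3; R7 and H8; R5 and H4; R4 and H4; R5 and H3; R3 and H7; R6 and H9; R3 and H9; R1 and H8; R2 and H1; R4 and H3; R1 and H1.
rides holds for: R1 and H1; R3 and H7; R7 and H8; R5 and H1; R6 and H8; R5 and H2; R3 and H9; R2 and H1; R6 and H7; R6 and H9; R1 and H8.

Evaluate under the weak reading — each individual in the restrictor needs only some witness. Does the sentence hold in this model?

"it" takes "a horse" as antecedent — a donkey pronoun bound across the clause boundary.
Weak reading: every rancher r with some owns-horse has at least one owns-horse h such that rides(r,h).
Per rancher: R1:✓  R2:✓  R3:✓  R4:✗  R5:✗  R6:✓  R7:✓
R4 has no witness among its owns-horses.

False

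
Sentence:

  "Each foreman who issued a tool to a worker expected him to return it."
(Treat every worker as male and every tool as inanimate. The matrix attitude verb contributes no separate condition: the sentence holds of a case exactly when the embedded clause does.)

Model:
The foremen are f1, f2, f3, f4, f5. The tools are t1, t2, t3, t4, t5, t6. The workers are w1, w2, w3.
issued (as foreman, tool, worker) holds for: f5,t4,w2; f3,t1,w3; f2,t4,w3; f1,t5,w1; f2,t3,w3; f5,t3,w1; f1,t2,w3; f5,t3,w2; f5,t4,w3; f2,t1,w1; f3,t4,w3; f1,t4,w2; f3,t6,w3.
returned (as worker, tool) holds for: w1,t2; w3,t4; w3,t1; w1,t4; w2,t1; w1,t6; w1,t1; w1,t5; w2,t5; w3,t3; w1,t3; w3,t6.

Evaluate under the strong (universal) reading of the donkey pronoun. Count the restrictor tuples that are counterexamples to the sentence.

"him" takes "a worker" as antecedent and "it" takes "a tool"; both are donkey pronouns co-varying with the restrictor.
Strong reading: for every (f,t,w) with issued(f,t,w), returned(w,t).
Restrictor triples: (f1,t2,w3)→returned(w3,t2) ✗  (f1,t4,w2)→returned(w2,t4) ✗  (f1,t5,w1)→returned(w1,t5) ✓  (f2,t1,w1)→returned(w1,t1) ✓  (f2,t3,w3)→returned(w3,t3) ✓  (f2,t4,w3)→returned(w3,t4) ✓  (f3,t1,w3)→returned(w3,t1) ✓  (f3,t4,w3)→returned(w3,t4) ✓  (f3,t6,w3)→returned(w3,t6) ✓  (f5,t3,w1)→returned(w1,t3) ✓  (f5,t3,w2)→returned(w2,t3) ✗  (f5,t4,w2)→returned(w2,t4) ✗  (f5,t4,w3)→returned(w3,t4) ✓
Counterexamples (restrictor triples failing the scope): 4.

4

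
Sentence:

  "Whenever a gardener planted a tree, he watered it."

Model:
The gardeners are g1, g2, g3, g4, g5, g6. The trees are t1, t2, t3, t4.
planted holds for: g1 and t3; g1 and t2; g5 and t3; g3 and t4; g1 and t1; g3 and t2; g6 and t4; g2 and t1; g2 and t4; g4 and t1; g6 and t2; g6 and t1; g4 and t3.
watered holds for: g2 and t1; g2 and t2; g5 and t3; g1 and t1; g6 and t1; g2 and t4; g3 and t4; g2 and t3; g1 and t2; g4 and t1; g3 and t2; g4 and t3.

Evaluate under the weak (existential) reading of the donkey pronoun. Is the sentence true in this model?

"it" takes "a tree" as antecedent — a donkey pronoun bound across the clause boundary.
Weak reading: every gardener g with some planted-tree has at least one planted-tree t such that watered(g,t).
Per gardener: g1:✓  g2:✓  g3:✓  g4:✓  g5:✓  g6:✓
Every gardener in the restrictor has a witness.

True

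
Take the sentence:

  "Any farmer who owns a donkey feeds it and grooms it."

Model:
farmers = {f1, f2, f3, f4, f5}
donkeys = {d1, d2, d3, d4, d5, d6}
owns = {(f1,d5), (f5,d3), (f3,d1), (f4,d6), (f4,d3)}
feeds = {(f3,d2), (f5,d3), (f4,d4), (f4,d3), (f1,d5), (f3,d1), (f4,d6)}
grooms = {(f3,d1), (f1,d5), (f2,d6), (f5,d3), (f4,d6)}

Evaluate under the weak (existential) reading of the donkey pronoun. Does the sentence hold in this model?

True

"it" takes "a donkey" as antecedent — a donkey pronoun bound across the clause boundary.
Weak reading: every farmer f with some owns-donkey has at least one owns-donkey d such that feeds(f,d) ∧ grooms(f,d).
Per farmer: f1:✓  f3:✓  f4:✓  f5:✓
Every farmer in the restrictor has a witness.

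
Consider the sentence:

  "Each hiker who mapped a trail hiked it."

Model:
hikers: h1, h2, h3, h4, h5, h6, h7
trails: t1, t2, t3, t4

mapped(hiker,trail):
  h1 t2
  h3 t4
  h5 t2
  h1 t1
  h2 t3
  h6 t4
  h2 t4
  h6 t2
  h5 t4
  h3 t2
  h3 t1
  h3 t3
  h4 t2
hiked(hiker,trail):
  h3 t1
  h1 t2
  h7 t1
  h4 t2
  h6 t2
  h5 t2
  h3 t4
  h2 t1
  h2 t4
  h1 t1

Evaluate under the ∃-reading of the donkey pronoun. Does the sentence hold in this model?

True

"it" takes "a trail" as antecedent — a donkey pronoun bound across the clause boundary.
Weak reading: every hiker h with some mapped-trail has at least one mapped-trail t such that hiked(h,t).
Per hiker: h1:✓  h2:✓  h3:✓  h4:✓  h5:✓  h6:✓
Every hiker in the restrictor has a witness.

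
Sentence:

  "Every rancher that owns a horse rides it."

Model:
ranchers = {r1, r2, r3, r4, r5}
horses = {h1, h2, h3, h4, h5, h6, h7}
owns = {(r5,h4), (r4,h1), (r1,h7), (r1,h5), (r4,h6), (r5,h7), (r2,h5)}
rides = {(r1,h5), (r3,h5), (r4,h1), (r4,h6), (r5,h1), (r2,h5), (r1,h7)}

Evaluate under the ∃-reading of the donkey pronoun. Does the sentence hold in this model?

False

"it" takes "a horse" as antecedent — a donkey pronoun bound across the clause boundary.
Weak reading: every rancher r with some owns-horse has at least one owns-horse h such that rides(r,h).
Per rancher: r1:✓  r2:✓  r4:✓  r5:✗
r5 has no witness among its owns-horses.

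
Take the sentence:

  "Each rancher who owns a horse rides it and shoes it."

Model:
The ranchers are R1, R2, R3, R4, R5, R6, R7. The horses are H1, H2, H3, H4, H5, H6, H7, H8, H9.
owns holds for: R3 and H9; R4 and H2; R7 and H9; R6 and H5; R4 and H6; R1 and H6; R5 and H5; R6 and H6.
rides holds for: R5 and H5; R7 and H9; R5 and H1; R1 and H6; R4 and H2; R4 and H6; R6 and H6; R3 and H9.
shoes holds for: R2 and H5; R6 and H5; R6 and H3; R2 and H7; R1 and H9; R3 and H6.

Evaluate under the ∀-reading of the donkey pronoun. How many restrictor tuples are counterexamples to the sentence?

"it" takes "a horse" as antecedent — a donkey pronoun bound across the clause boundary.
Strong reading: for every (r,h) with owns(r,h), rides(r,h) ∧ shoes(r,h).
Restrictor pairs: (R1,H6) ✗  (R3,H9) ✗  (R4,H2) ✗  (R4,H6) ✗  (R5,H5) ✗  (R6,H5) ✗  (R6,H6) ✗  (R7,H9) ✗
Counterexamples (restrictor pairs failing the scope): 8.

8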